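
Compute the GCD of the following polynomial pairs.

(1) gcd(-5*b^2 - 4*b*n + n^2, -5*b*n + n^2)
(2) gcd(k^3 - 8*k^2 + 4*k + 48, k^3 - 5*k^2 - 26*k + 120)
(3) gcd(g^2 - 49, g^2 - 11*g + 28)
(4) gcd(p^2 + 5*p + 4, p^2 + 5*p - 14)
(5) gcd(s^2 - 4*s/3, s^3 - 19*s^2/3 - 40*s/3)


(1) = 5*b - n
(2) = gcd((k - 6)*(k - 4)*(k + 2), (k - 6)*(k - 4)*(k + 5)) = k^2 - 10*k + 24
(3) = gcd((g - 7)*(g + 7), (g - 7)*(g - 4)) = g - 7
(4) = 1
(5) = gcd(s*(s - 4/3), s*(s - 8)*(s + 5/3)) = s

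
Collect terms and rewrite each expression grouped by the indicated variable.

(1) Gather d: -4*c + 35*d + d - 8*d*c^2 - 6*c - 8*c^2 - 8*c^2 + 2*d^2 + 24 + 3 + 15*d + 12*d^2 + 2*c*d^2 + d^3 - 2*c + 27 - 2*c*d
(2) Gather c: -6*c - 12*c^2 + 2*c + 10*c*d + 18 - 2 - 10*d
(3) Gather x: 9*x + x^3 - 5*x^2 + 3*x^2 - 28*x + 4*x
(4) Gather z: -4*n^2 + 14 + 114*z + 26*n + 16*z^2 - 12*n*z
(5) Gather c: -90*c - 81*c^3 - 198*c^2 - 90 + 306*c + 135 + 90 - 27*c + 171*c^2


(1) = -16*c^2 - 12*c + d^3 + d^2*(2*c + 14) + d*(-8*c^2 - 2*c + 51) + 54
(2) = -12*c^2 + c*(10*d - 4) - 10*d + 16
(3) = x^3 - 2*x^2 - 15*x
(4) = -4*n^2 + 26*n + 16*z^2 + z*(114 - 12*n) + 14
(5) = -81*c^3 - 27*c^2 + 189*c + 135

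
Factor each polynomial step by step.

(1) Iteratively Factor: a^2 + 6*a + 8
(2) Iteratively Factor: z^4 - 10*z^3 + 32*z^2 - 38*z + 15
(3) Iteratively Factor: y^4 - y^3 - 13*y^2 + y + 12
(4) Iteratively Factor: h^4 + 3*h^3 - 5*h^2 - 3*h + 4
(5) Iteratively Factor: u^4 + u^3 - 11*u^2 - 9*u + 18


(1) = (a + 2)*(a + 4)
(2) = (z - 3)*(z^3 - 7*z^2 + 11*z - 5) = (z - 5)*(z - 3)*(z^2 - 2*z + 1) = (z - 5)*(z - 3)*(z - 1)*(z - 1)
(3) = (y + 1)*(y^3 - 2*y^2 - 11*y + 12) = (y + 1)*(y + 3)*(y^2 - 5*y + 4) = (y - 1)*(y + 1)*(y + 3)*(y - 4)
(4) = (h + 1)*(h^3 + 2*h^2 - 7*h + 4) = (h - 1)*(h + 1)*(h^2 + 3*h - 4) = (h - 1)*(h + 1)*(h + 4)*(h - 1)
(5) = (u - 3)*(u^3 + 4*u^2 + u - 6) = (u - 3)*(u + 3)*(u^2 + u - 2) = (u - 3)*(u - 1)*(u + 3)*(u + 2)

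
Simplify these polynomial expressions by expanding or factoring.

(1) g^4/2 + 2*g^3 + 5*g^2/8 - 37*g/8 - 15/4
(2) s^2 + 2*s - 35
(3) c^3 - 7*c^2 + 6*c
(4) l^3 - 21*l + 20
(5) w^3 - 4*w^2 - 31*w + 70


(1) = (g/2 + 1/2)*(g - 3/2)*(g + 2)*(g + 5/2)
(2) = (s - 5)*(s + 7)
(3) = c*(c - 6)*(c - 1)
(4) = (l - 4)*(l - 1)*(l + 5)
(5) = (w - 7)*(w - 2)*(w + 5)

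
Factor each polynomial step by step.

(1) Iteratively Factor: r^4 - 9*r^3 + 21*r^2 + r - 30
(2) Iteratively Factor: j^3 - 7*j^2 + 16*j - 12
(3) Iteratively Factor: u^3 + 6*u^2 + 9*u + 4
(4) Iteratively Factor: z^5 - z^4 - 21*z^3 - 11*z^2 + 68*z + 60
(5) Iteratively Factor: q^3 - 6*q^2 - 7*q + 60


(1) = (r + 1)*(r^3 - 10*r^2 + 31*r - 30) = (r - 2)*(r + 1)*(r^2 - 8*r + 15) = (r - 3)*(r - 2)*(r + 1)*(r - 5)
(2) = (j - 3)*(j^2 - 4*j + 4) = (j - 3)*(j - 2)*(j - 2)
(3) = (u + 1)*(u^2 + 5*u + 4) = (u + 1)*(u + 4)*(u + 1)
(4) = (z - 5)*(z^4 + 4*z^3 - z^2 - 16*z - 12) = (z - 5)*(z + 1)*(z^3 + 3*z^2 - 4*z - 12) = (z - 5)*(z + 1)*(z + 3)*(z^2 - 4) = (z - 5)*(z - 2)*(z + 1)*(z + 3)*(z + 2)
(5) = (q + 3)*(q^2 - 9*q + 20) = (q - 4)*(q + 3)*(q - 5)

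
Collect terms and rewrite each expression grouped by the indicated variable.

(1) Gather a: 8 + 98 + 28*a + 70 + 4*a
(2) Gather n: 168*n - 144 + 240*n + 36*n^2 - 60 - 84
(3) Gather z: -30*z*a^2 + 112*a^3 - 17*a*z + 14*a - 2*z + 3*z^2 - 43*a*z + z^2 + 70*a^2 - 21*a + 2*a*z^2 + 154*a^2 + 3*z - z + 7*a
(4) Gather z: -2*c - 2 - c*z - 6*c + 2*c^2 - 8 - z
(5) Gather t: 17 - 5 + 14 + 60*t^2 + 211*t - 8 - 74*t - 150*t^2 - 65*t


(1) = 32*a + 176
(2) = 36*n^2 + 408*n - 288
(3) = 112*a^3 + 224*a^2 + z^2*(2*a + 4) + z*(-30*a^2 - 60*a)
(4) = 2*c^2 - 8*c + z*(-c - 1) - 10
(5) = -90*t^2 + 72*t + 18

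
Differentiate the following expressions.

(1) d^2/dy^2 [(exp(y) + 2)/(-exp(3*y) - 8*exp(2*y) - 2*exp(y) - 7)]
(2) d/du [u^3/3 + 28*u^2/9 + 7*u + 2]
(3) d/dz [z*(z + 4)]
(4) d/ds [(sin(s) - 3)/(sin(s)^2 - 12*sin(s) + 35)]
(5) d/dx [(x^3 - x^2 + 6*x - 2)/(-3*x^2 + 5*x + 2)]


(1) = (-4*exp(6*y) - 42*exp(5*y) - 232*exp(4*y) - 413*exp(3*y) + 366*exp(2*y) + 454*exp(y) - 21)*exp(y)/(exp(9*y) + 24*exp(8*y) + 198*exp(7*y) + 629*exp(6*y) + 732*exp(5*y) + 1524*exp(4*y) + 827*exp(3*y) + 1260*exp(2*y) + 294*exp(y) + 343)
(2) = u^2 + 56*u/9 + 7
(3) = 2*z + 4
(4) = (6*sin(s) + cos(s)^2 - 2)*cos(s)/(sin(s)^2 - 12*sin(s) + 35)^2
(5) = (-3*x^4 + 10*x^3 + 19*x^2 - 16*x + 22)/(9*x^4 - 30*x^3 + 13*x^2 + 20*x + 4)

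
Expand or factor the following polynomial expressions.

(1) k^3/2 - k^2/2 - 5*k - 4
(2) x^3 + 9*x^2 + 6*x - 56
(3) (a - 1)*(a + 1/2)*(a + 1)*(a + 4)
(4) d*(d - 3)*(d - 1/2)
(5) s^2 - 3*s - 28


(1) = (k/2 + 1)*(k - 4)*(k + 1)
(2) = (x - 2)*(x + 4)*(x + 7)
(3) = a^4 + 9*a^3/2 + a^2 - 9*a/2 - 2
(4) = d^3 - 7*d^2/2 + 3*d/2
(5) = (s - 7)*(s + 4)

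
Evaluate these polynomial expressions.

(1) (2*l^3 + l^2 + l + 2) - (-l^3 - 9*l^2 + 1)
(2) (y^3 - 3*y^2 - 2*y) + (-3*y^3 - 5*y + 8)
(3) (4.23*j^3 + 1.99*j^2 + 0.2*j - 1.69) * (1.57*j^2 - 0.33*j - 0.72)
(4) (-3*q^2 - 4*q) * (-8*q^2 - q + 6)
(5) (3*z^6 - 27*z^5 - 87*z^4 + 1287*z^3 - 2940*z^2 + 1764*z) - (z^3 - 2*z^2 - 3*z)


(1) = 3*l^3 + 10*l^2 + l + 1
(2) = -2*y^3 - 3*y^2 - 7*y + 8
(3) = 6.6411*j^5 + 1.7284*j^4 - 3.3883*j^3 - 4.1521*j^2 + 0.4137*j + 1.2168
(4) = 24*q^4 + 35*q^3 - 14*q^2 - 24*q
(5) = 3*z^6 - 27*z^5 - 87*z^4 + 1286*z^3 - 2938*z^2 + 1767*z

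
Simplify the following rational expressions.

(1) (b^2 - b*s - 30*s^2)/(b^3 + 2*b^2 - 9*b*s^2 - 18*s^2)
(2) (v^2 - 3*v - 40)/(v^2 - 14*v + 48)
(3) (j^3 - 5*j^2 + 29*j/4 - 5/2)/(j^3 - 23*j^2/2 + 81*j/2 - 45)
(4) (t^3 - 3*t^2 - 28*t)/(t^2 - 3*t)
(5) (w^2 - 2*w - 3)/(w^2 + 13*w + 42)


(1) = (-b^2 + b*s + 30*s^2)/(-b^3 - 2*b^2 + 9*b*s^2 + 18*s^2)
(2) = (v + 5)/(v - 6)
(3) = (2*j^2 - 5*j + 2)/(2*j^2 - 18*j + 36)
(4) = (t^2 - 3*t - 28)/(t - 3)
(5) = (w^2 - 2*w - 3)/(w^2 + 13*w + 42)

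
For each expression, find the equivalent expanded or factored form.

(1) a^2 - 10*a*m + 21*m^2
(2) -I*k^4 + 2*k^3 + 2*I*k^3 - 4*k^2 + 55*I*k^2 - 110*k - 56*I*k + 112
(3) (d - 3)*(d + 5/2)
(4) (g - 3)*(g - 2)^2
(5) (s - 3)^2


(1) = (a - 7*m)*(a - 3*m)
(2) = (k - 8)*(k + 7)*(k + 2*I)*(-I*k + I)
(3) = d^2 - d/2 - 15/2
(4) = g^3 - 7*g^2 + 16*g - 12
(5) = s^2 - 6*s + 9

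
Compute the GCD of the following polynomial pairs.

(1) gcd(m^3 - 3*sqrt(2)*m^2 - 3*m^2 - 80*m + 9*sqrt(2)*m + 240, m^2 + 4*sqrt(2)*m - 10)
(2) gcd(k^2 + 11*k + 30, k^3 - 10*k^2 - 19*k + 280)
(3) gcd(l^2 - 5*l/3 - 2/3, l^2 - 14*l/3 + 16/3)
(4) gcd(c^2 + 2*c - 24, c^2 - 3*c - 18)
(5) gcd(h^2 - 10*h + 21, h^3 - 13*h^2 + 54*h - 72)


(1) = m + 5*sqrt(2)
(2) = gcd((k + 5)*(k + 6), (k - 8)*(k - 7)*(k + 5)) = k + 5
(3) = gcd((l - 2)*(l + 1/3), (l - 8/3)*(l - 2)) = l - 2
(4) = 1
(5) = gcd((h - 7)*(h - 3), (h - 6)*(h - 4)*(h - 3)) = h - 3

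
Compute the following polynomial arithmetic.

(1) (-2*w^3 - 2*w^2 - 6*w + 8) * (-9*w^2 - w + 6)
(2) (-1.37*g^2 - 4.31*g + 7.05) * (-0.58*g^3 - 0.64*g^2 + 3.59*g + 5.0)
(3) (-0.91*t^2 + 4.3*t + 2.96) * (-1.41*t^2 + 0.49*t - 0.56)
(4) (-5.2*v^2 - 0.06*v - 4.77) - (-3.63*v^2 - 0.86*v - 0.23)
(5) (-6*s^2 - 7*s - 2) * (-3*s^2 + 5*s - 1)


(1) = 18*w^5 + 20*w^4 + 44*w^3 - 78*w^2 - 44*w + 48
(2) = 0.7946*g^5 + 3.3766*g^4 - 6.2489*g^3 - 26.8349*g^2 + 3.7595*g + 35.25
(3) = 1.2831*t^4 - 6.5089*t^3 - 1.557*t^2 - 0.9576*t - 1.6576
(4) = -1.57*v^2 + 0.8*v - 4.54
(5) = 18*s^4 - 9*s^3 - 23*s^2 - 3*s + 2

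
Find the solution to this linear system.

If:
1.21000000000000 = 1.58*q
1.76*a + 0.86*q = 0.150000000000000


Then:
a = -0.29
q = 0.77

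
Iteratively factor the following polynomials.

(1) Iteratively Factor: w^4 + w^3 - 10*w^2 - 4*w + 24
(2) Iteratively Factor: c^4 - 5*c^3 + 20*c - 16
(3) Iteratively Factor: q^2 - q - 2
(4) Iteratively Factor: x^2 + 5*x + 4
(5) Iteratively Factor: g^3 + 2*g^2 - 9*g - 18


(1) = (w - 2)*(w^3 + 3*w^2 - 4*w - 12) = (w - 2)^2*(w^2 + 5*w + 6) = (w - 2)^2*(w + 2)*(w + 3)
(2) = (c - 1)*(c^3 - 4*c^2 - 4*c + 16) = (c - 1)*(c + 2)*(c^2 - 6*c + 8) = (c - 4)*(c - 1)*(c + 2)*(c - 2)
(3) = (q + 1)*(q - 2)
(4) = (x + 4)*(x + 1)
(5) = (g + 2)*(g^2 - 9) = (g + 2)*(g + 3)*(g - 3)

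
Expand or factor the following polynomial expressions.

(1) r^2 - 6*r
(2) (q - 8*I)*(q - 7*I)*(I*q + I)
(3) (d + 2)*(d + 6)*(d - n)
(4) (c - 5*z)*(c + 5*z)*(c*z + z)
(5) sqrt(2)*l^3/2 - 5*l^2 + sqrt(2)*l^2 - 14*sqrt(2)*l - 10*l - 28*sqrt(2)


(1) = r*(r - 6)
(2) = I*q^3 + 15*q^2 + I*q^2 + 15*q - 56*I*q - 56*I
(3) = d^3 - d^2*n + 8*d^2 - 8*d*n + 12*d - 12*n
(4) = c^3*z + c^2*z - 25*c*z^3 - 25*z^3
(5) = (l - 7*sqrt(2))*(l + 2*sqrt(2))*(sqrt(2)*l/2 + sqrt(2))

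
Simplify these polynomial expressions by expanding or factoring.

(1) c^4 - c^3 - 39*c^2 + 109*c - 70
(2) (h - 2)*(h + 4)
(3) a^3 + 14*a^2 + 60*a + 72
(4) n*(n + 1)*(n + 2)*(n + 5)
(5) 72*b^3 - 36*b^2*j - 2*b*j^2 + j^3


(1) = (c - 5)*(c - 2)*(c - 1)*(c + 7)
(2) = h^2 + 2*h - 8
(3) = (a + 2)*(a + 6)^2
(4) = n^4 + 8*n^3 + 17*n^2 + 10*n
(5) = (-6*b + j)*(-2*b + j)*(6*b + j)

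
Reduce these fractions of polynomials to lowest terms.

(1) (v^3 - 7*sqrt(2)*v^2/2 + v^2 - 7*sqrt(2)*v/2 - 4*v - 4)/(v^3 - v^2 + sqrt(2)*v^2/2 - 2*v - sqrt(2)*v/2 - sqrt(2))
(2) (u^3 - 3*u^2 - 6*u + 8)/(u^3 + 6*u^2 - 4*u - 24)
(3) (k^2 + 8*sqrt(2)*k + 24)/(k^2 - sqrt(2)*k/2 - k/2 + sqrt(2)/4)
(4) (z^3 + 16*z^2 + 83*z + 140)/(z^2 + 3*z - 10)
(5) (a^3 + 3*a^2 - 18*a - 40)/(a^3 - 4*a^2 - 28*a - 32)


(1) = (4*v - 16*sqrt(2))/(4*v - 8)
(2) = (u^2 - 5*u + 4)/(u^2 + 4*u - 12)
(3) = (4*k^2 + 32*sqrt(2)*k + 96)/(4*k^2 + k*(-2*sqrt(2) - 2) + sqrt(2))
(4) = (z^2 + 11*z + 28)/(z - 2)
(5) = (a^2 + a - 20)/(a^2 - 6*a - 16)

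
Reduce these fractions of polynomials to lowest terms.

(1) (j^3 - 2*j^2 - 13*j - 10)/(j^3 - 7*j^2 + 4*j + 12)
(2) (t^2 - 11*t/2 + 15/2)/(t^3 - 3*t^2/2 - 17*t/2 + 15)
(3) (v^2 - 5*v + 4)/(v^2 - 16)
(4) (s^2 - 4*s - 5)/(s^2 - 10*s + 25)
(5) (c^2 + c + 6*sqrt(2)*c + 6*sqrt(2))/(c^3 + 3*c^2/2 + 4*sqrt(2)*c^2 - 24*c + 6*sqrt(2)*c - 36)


(1) = (j^2 - 3*j - 10)/(j^2 - 8*j + 12)
(2) = (t - 3)/(t^2 + t - 6)
(3) = (v - 1)/(v + 4)
(4) = (s + 1)/(s - 5)
(5) = (2*c + 2)/(2*c^2 + c*(3 - 4*sqrt(2)) - 6*sqrt(2))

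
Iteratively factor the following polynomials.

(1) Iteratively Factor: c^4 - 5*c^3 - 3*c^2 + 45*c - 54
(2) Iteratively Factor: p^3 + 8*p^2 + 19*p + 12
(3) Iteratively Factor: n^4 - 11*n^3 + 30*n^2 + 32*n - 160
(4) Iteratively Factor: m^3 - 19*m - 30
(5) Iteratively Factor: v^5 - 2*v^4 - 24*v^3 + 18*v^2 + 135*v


(1) = (c - 3)*(c^3 - 2*c^2 - 9*c + 18) = (c - 3)*(c + 3)*(c^2 - 5*c + 6) = (c - 3)*(c - 2)*(c + 3)*(c - 3)
(2) = (p + 4)*(p^2 + 4*p + 3) = (p + 3)*(p + 4)*(p + 1)
(3) = (n - 4)*(n^3 - 7*n^2 + 2*n + 40) = (n - 4)*(n + 2)*(n^2 - 9*n + 20) = (n - 5)*(n - 4)*(n + 2)*(n - 4)
(4) = (m + 3)*(m^2 - 3*m - 10) = (m + 2)*(m + 3)*(m - 5)
(5) = (v)*(v^4 - 2*v^3 - 24*v^2 + 18*v + 135) = v*(v - 5)*(v^3 + 3*v^2 - 9*v - 27) = v*(v - 5)*(v + 3)*(v^2 - 9) = v*(v - 5)*(v + 3)^2*(v - 3)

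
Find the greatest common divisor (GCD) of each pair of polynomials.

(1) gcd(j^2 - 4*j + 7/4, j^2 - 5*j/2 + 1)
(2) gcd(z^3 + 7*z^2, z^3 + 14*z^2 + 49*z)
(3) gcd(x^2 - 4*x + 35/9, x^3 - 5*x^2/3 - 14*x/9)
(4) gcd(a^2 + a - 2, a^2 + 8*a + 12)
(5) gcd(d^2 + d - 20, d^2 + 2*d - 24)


(1) = gcd((j - 7/2)*(j - 1/2), (j - 2)*(j - 1/2)) = j - 1/2
(2) = gcd(z^2*(z + 7), z*(z + 7)^2) = z^2 + 7*z
(3) = x - 7/3
(4) = gcd((a - 1)*(a + 2), (a + 2)*(a + 6)) = a + 2
(5) = gcd((d - 4)*(d + 5), (d - 4)*(d + 6)) = d - 4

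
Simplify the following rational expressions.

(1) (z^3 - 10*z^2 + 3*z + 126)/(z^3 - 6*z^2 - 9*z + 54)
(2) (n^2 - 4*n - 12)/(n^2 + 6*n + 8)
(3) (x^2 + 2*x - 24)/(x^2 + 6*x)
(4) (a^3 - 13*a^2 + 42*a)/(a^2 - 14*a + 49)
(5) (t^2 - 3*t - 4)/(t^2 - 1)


(1) = (z - 7)/(z - 3)
(2) = (n - 6)/(n + 4)
(3) = (x - 4)/x
(4) = (a^2 - 6*a)/(a - 7)
(5) = (t - 4)/(t - 1)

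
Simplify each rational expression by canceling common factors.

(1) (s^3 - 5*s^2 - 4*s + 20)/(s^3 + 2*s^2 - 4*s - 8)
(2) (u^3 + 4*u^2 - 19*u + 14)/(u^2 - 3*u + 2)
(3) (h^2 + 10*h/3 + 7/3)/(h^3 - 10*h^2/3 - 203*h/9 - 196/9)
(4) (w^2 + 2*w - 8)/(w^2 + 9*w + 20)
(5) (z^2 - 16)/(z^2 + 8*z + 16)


(1) = (s - 5)/(s + 2)
(2) = u + 7
(3) = (3*h + 3)/(3*h^2 - 17*h - 28)
(4) = (w - 2)/(w + 5)
(5) = (z - 4)/(z + 4)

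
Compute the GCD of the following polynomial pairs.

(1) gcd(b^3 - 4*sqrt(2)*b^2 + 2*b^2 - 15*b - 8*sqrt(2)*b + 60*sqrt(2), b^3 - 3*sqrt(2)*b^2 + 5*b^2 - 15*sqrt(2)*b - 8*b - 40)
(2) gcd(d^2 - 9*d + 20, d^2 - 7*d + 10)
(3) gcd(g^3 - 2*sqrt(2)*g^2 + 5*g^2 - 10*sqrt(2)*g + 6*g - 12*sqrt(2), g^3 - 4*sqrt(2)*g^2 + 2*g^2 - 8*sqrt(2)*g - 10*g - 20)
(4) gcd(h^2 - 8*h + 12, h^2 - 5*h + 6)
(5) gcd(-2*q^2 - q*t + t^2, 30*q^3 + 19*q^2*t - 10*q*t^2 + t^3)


(1) = gcd((b - 3)*(b + 5)*(b - 4*sqrt(2)), (b + 5)*(b - 4*sqrt(2))*(b + sqrt(2))) = b^2 + b*(5 - 4*sqrt(2)) - 20*sqrt(2)
(2) = d - 5
(3) = g + 2
(4) = h - 2
(5) = q + t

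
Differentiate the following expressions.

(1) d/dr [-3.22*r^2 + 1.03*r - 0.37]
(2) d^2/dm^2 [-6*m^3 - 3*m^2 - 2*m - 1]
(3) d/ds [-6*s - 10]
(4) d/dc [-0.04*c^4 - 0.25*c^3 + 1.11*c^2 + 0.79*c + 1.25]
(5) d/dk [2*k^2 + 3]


(1) = 1.03 - 6.44*r
(2) = -36*m - 6
(3) = -6
(4) = -0.16*c^3 - 0.75*c^2 + 2.22*c + 0.79
(5) = 4*k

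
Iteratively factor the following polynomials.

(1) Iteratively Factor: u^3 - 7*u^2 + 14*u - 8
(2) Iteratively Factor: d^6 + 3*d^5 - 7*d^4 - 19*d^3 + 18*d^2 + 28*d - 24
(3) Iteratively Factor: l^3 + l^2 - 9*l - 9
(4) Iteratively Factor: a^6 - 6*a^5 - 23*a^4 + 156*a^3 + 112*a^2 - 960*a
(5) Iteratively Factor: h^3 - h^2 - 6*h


(1) = (u - 1)*(u^2 - 6*u + 8) = (u - 4)*(u - 1)*(u - 2)
(2) = (d - 1)*(d^5 + 4*d^4 - 3*d^3 - 22*d^2 - 4*d + 24) = (d - 2)*(d - 1)*(d^4 + 6*d^3 + 9*d^2 - 4*d - 12) = (d - 2)*(d - 1)*(d + 3)*(d^3 + 3*d^2 - 4) = (d - 2)*(d - 1)*(d + 2)*(d + 3)*(d^2 + d - 2) = (d - 2)*(d - 1)^2*(d + 2)*(d + 3)*(d + 2)
(3) = (l + 1)*(l^2 - 9) = (l - 3)*(l + 1)*(l + 3)
(4) = (a - 5)*(a^5 - a^4 - 28*a^3 + 16*a^2 + 192*a) = (a - 5)*(a - 4)*(a^4 + 3*a^3 - 16*a^2 - 48*a) = (a - 5)*(a - 4)^2*(a^3 + 7*a^2 + 12*a) = a*(a - 5)*(a - 4)^2*(a^2 + 7*a + 12) = a*(a - 5)*(a - 4)^2*(a + 3)*(a + 4)
(5) = (h + 2)*(h^2 - 3*h) = h*(h + 2)*(h - 3)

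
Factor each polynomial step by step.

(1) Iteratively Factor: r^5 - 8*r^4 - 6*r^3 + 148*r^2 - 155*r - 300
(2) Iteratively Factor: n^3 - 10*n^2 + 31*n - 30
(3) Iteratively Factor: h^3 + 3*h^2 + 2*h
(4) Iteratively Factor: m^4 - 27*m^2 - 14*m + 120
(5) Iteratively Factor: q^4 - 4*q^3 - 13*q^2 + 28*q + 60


(1) = (r + 4)*(r^4 - 12*r^3 + 42*r^2 - 20*r - 75) = (r - 5)*(r + 4)*(r^3 - 7*r^2 + 7*r + 15) = (r - 5)*(r - 3)*(r + 4)*(r^2 - 4*r - 5) = (r - 5)*(r - 3)*(r + 1)*(r + 4)*(r - 5)
(2) = (n - 2)*(n^2 - 8*n + 15) = (n - 5)*(n - 2)*(n - 3)
(3) = (h)*(h^2 + 3*h + 2) = h*(h + 1)*(h + 2)
(4) = (m - 2)*(m^3 + 2*m^2 - 23*m - 60) = (m - 2)*(m + 3)*(m^2 - m - 20) = (m - 5)*(m - 2)*(m + 3)*(m + 4)
(5) = (q + 2)*(q^3 - 6*q^2 - q + 30) = (q - 5)*(q + 2)*(q^2 - q - 6) = (q - 5)*(q + 2)^2*(q - 3)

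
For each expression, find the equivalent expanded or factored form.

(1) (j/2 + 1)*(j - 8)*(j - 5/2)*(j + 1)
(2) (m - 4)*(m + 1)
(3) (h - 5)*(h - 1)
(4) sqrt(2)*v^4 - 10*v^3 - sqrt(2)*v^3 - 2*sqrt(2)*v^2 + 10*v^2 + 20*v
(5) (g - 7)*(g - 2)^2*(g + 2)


(1) = j^4/2 - 15*j^3/4 - 19*j^2/4 + 39*j/2 + 20
(2) = m^2 - 3*m - 4
(3) = h^2 - 6*h + 5
(4) = v*(v - 2)*(v - 5*sqrt(2))*(sqrt(2)*v + sqrt(2))
(5) = g^4 - 9*g^3 + 10*g^2 + 36*g - 56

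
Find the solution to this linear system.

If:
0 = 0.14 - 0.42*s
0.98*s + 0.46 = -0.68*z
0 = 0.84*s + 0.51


Then:
No Solution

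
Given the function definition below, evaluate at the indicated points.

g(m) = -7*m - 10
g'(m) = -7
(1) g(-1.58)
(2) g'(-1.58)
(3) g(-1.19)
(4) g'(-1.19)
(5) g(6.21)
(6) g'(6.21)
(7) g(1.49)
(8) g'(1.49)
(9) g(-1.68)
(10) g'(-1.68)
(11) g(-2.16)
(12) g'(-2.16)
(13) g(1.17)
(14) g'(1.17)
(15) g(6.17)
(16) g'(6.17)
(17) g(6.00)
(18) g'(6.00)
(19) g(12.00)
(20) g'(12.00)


(1) = 1.06
(2) = -7.00
(3) = -1.67
(4) = -7.00
(5) = -53.47
(6) = -7.00
(7) = -20.43
(8) = -7.00
(9) = 1.76
(10) = -7.00
(11) = 5.12
(12) = -7.00
(13) = -18.19
(14) = -7.00
(15) = -53.19
(16) = -7.00
(17) = -52.00
(18) = -7.00
(19) = -94.00
(20) = -7.00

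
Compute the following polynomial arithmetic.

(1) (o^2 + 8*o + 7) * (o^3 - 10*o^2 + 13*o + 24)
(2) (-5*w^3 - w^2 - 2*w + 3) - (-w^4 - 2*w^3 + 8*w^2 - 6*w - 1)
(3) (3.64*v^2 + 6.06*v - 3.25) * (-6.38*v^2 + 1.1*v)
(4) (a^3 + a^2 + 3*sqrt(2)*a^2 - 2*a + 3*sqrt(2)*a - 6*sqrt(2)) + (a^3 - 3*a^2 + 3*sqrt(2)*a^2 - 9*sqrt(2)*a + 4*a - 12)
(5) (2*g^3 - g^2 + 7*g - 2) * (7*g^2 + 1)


(1) = o^5 - 2*o^4 - 60*o^3 + 58*o^2 + 283*o + 168
(2) = w^4 - 3*w^3 - 9*w^2 + 4*w + 4
(3) = -23.2232*v^4 - 34.6588*v^3 + 27.401*v^2 - 3.575*v
(4) = 2*a^3 - 2*a^2 + 6*sqrt(2)*a^2 - 6*sqrt(2)*a + 2*a - 12 - 6*sqrt(2)
(5) = 14*g^5 - 7*g^4 + 51*g^3 - 15*g^2 + 7*g - 2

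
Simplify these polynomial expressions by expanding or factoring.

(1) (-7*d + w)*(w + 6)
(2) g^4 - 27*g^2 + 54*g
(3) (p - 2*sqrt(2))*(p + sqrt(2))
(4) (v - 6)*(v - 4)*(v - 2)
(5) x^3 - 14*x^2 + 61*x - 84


(1) = -7*d*w - 42*d + w^2 + 6*w
(2) = g*(g - 3)^2*(g + 6)
(3) = p^2 - sqrt(2)*p - 4
(4) = v^3 - 12*v^2 + 44*v - 48
(5) = (x - 7)*(x - 4)*(x - 3)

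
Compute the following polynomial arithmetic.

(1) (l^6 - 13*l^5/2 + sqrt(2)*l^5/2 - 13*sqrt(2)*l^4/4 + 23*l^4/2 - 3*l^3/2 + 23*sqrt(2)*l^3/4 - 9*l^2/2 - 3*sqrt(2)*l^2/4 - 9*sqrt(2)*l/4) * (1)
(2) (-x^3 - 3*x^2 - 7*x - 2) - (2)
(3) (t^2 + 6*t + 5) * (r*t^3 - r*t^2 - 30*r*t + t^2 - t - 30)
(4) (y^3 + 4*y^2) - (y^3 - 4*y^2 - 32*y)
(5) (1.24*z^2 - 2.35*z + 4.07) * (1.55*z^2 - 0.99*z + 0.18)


(1) = l^6 - 13*l^5/2 + sqrt(2)*l^5/2 - 13*sqrt(2)*l^4/4 + 23*l^4/2 - 3*l^3/2 + 23*sqrt(2)*l^3/4 - 9*l^2/2 - 3*sqrt(2)*l^2/4 - 9*sqrt(2)*l/4
(2) = -x^3 - 3*x^2 - 7*x - 4
(3) = r*t^5 + 5*r*t^4 - 31*r*t^3 - 185*r*t^2 - 150*r*t + t^4 + 5*t^3 - 31*t^2 - 185*t - 150
(4) = 8*y^2 + 32*y
(5) = 1.922*z^4 - 4.8701*z^3 + 8.8582*z^2 - 4.4523*z + 0.7326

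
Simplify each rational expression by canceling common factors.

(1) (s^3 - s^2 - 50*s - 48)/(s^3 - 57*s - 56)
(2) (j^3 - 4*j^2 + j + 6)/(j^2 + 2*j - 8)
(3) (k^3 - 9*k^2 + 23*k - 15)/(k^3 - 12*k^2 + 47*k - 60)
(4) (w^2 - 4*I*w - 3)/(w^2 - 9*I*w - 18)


(1) = (s + 6)/(s + 7)
(2) = (j^2 - 2*j - 3)/(j + 4)
(3) = (k - 1)/(k - 4)
(4) = (w - I)/(w - 6*I)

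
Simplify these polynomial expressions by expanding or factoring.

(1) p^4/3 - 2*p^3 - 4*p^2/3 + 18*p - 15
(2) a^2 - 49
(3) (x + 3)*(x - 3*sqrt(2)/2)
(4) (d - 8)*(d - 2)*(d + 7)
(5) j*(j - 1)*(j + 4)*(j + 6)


(1) = (p/3 + 1)*(p - 5)*(p - 3)*(p - 1)
(2) = (a - 7)*(a + 7)
(3) = x^2 - 3*sqrt(2)*x/2 + 3*x - 9*sqrt(2)/2
(4) = d^3 - 3*d^2 - 54*d + 112
(5) = j^4 + 9*j^3 + 14*j^2 - 24*j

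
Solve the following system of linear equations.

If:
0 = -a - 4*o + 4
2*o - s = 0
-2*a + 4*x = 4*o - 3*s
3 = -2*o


Then:
a = 10
o = -3/2
s = -3
x = 23/4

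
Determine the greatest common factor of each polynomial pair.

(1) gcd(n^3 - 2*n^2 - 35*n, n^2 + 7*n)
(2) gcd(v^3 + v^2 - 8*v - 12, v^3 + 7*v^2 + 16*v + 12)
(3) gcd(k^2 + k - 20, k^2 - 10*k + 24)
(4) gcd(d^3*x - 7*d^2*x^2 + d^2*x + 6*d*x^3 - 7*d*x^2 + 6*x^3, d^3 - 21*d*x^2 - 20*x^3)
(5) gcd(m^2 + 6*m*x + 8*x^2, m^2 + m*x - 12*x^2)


(1) = n
(2) = gcd((v - 3)*(v + 2)^2, (v + 2)^2*(v + 3)) = v^2 + 4*v + 4
(3) = k - 4
(4) = 1
(5) = m + 4*x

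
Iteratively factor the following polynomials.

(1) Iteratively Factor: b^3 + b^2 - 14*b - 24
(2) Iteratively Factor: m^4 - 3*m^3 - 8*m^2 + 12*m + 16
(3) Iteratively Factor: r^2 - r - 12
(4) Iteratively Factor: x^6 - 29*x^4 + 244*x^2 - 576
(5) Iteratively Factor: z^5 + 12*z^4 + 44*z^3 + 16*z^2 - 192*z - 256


(1) = (b + 2)*(b^2 - b - 12) = (b + 2)*(b + 3)*(b - 4)
(2) = (m + 1)*(m^3 - 4*m^2 - 4*m + 16) = (m + 1)*(m + 2)*(m^2 - 6*m + 8) = (m - 4)*(m + 1)*(m + 2)*(m - 2)
(3) = (r + 3)*(r - 4)
(4) = (x - 3)*(x^5 + 3*x^4 - 20*x^3 - 60*x^2 + 64*x + 192) = (x - 3)*(x + 2)*(x^4 + x^3 - 22*x^2 - 16*x + 96) = (x - 3)*(x + 2)*(x + 3)*(x^3 - 2*x^2 - 16*x + 32) = (x - 3)*(x - 2)*(x + 2)*(x + 3)*(x^2 - 16) = (x - 4)*(x - 3)*(x - 2)*(x + 2)*(x + 3)*(x + 4)
(5) = (z + 4)*(z^4 + 8*z^3 + 12*z^2 - 32*z - 64) = (z + 4)^2*(z^3 + 4*z^2 - 4*z - 16) = (z + 4)^3*(z^2 - 4) = (z - 2)*(z + 4)^3*(z + 2)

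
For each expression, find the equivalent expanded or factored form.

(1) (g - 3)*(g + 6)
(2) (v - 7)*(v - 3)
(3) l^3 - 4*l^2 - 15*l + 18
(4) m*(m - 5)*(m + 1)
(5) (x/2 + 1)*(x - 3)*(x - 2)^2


(1) = g^2 + 3*g - 18
(2) = v^2 - 10*v + 21
(3) = (l - 6)*(l - 1)*(l + 3)
(4) = m^3 - 4*m^2 - 5*m
(5) = x^4/2 - 5*x^3/2 + x^2 + 10*x - 12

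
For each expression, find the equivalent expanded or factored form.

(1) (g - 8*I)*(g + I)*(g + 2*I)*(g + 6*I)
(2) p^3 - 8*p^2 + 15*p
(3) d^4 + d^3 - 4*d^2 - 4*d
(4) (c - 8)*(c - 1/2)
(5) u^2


(1) = g^4 + I*g^3 + 52*g^2 + 148*I*g - 96
(2) = p*(p - 5)*(p - 3)
(3) = d*(d - 2)*(d + 1)*(d + 2)
(4) = c^2 - 17*c/2 + 4
(5) = u^2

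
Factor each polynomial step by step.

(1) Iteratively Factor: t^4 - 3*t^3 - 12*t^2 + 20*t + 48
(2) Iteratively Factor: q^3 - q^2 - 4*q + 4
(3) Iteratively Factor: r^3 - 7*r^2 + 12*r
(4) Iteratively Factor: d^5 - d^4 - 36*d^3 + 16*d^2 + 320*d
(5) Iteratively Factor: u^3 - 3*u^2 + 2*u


(1) = (t + 2)*(t^3 - 5*t^2 - 2*t + 24) = (t - 3)*(t + 2)*(t^2 - 2*t - 8) = (t - 3)*(t + 2)^2*(t - 4)
(2) = (q - 2)*(q^2 + q - 2) = (q - 2)*(q + 2)*(q - 1)
(3) = (r)*(r^2 - 7*r + 12) = r*(r - 3)*(r - 4)
(4) = (d - 5)*(d^4 + 4*d^3 - 16*d^2 - 64*d) = (d - 5)*(d + 4)*(d^3 - 16*d) = (d - 5)*(d + 4)^2*(d^2 - 4*d) = (d - 5)*(d - 4)*(d + 4)^2*(d)
(5) = (u)*(u^2 - 3*u + 2) = u*(u - 2)*(u - 1)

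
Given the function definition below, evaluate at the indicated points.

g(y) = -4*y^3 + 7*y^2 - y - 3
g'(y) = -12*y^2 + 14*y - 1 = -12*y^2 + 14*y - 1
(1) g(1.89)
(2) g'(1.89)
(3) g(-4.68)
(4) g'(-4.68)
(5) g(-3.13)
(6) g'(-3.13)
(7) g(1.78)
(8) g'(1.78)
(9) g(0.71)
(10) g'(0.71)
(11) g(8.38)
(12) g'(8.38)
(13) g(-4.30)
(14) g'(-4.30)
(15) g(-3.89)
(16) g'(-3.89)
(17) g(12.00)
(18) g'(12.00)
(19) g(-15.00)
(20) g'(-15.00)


(1) = -6.89
(2) = -17.41
(3) = 565.01
(4) = -329.35
(5) = 191.37
(6) = -162.38
(7) = -5.16
(8) = -14.10
(9) = -1.61
(10) = 2.89
(11) = -1873.73
(12) = -726.37
(13) = 448.76
(14) = -283.08
(15) = 342.27
(16) = -237.05
(17) = -5919.00
(18) = -1561.00
(19) = 15087.00
(20) = -2911.00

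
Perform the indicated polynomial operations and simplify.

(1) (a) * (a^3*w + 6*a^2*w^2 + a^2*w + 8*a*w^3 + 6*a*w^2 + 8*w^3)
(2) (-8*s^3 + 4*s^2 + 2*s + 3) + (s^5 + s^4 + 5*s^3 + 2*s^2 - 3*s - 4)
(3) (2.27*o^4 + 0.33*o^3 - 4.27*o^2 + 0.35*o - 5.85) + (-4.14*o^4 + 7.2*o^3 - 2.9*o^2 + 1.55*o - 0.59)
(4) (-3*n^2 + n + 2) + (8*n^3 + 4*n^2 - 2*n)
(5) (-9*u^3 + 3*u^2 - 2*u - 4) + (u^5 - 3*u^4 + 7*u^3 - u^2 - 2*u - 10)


(1) = a^4*w + 6*a^3*w^2 + a^3*w + 8*a^2*w^3 + 6*a^2*w^2 + 8*a*w^3
(2) = s^5 + s^4 - 3*s^3 + 6*s^2 - s - 1
(3) = -1.87*o^4 + 7.53*o^3 - 7.17*o^2 + 1.9*o - 6.44
(4) = 8*n^3 + n^2 - n + 2
(5) = u^5 - 3*u^4 - 2*u^3 + 2*u^2 - 4*u - 14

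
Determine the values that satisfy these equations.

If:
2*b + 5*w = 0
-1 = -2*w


Then:
b = -5/4
w = 1/2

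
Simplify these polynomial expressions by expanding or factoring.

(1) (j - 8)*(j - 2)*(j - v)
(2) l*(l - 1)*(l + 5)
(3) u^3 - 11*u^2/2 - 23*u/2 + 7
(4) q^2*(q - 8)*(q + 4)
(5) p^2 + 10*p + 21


(1) = j^3 - j^2*v - 10*j^2 + 10*j*v + 16*j - 16*v
(2) = l^3 + 4*l^2 - 5*l
(3) = (u - 7)*(u - 1/2)*(u + 2)
(4) = q^4 - 4*q^3 - 32*q^2
(5) = (p + 3)*(p + 7)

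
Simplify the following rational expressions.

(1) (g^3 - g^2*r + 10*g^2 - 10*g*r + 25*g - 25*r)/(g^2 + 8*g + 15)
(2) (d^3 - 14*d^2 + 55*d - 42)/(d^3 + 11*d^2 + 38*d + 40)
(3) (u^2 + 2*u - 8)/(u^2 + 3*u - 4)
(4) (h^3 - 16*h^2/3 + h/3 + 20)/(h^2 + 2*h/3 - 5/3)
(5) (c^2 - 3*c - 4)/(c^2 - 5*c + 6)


(1) = (g^2 - g*r + 5*g - 5*r)/(g + 3)
(2) = (d^3 - 14*d^2 + 55*d - 42)/(d^3 + 11*d^2 + 38*d + 40)
(3) = (u - 2)/(u - 1)
(4) = (h^2 - 7*h + 12)/(h - 1)
(5) = (c^2 - 3*c - 4)/(c^2 - 5*c + 6)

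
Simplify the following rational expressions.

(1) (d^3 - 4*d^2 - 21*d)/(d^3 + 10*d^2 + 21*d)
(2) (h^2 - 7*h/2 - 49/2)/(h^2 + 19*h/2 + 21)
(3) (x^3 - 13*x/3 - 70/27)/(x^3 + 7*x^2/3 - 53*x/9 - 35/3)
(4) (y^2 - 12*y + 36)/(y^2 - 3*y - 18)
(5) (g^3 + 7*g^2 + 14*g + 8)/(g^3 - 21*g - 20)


(1) = (d - 7)/(d + 7)
(2) = (h - 7)/(h + 6)
(3) = (3*x + 2)/(3*x + 9)
(4) = (y - 6)/(y + 3)
(5) = (g + 2)/(g - 5)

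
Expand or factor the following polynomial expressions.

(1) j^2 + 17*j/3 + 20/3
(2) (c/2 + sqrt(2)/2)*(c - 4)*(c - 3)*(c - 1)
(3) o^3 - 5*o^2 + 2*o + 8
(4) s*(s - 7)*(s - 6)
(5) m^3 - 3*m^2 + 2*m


(1) = (j + 5/3)*(j + 4)
(2) = c^4/2 - 4*c^3 + sqrt(2)*c^3/2 - 4*sqrt(2)*c^2 + 19*c^2/2 - 6*c + 19*sqrt(2)*c/2 - 6*sqrt(2)
(3) = (o - 4)*(o - 2)*(o + 1)
(4) = s^3 - 13*s^2 + 42*s
(5) = m*(m - 2)*(m - 1)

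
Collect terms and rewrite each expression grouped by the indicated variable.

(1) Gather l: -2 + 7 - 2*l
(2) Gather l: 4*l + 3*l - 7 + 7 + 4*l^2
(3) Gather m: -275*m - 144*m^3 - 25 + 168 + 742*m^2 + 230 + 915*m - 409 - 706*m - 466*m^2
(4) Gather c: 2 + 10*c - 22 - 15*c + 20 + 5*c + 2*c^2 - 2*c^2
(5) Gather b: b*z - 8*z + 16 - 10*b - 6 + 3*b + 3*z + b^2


(1) = 5 - 2*l
(2) = 4*l^2 + 7*l
(3) = -144*m^3 + 276*m^2 - 66*m - 36
(4) = 0
(5) = b^2 + b*(z - 7) - 5*z + 10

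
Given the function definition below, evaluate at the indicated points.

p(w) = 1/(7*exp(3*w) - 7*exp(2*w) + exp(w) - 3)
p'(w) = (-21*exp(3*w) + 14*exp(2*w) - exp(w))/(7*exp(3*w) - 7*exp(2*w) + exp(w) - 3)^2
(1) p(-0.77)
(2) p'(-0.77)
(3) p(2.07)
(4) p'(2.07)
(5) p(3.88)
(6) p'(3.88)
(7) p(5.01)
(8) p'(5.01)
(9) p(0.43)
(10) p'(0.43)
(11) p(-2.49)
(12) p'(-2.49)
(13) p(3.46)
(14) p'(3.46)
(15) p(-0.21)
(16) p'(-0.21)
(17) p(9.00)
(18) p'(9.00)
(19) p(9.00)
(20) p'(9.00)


(1) = -0.30
(2) = 0.04
(3) = 0.00
(4) = -0.00
(5) = 0.00
(6) = -0.00
(7) = 0.00
(8) = -0.00
(9) = 0.13
(10) = -0.81
(11) = -0.34
(12) = 0.00
(13) = 0.00
(14) = -0.00
(15) = -0.33
(16) = -0.30
(17) = 0.00
(18) = -0.00
(19) = 0.00
(20) = -0.00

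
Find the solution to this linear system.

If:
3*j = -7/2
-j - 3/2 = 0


Then:
No Solution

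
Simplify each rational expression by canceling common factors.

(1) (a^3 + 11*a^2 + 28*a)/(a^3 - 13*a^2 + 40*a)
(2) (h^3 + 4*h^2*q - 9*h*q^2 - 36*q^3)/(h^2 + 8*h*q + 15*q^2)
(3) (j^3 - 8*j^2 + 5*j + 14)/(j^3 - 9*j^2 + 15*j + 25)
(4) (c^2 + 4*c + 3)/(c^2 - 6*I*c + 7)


(1) = (a^2 + 11*a + 28)/(a^2 - 13*a + 40)
(2) = (h^2 + h*q - 12*q^2)/(h + 5*q)
(3) = (j^2 - 9*j + 14)/(j^2 - 10*j + 25)
(4) = (c^2 + 4*c + 3)/(c^2 - 6*I*c + 7)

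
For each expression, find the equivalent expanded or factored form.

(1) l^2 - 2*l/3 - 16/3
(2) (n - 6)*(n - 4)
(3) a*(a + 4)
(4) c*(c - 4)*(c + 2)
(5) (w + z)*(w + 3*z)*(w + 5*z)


(1) = (l - 8/3)*(l + 2)
(2) = n^2 - 10*n + 24
(3) = a^2 + 4*a
(4) = c^3 - 2*c^2 - 8*c
(5) = w^3 + 9*w^2*z + 23*w*z^2 + 15*z^3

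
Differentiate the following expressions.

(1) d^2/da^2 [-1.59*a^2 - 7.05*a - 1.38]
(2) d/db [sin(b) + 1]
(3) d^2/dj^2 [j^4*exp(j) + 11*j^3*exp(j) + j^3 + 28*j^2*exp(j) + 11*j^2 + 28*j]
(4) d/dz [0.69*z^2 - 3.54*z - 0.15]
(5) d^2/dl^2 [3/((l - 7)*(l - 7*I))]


(1) = -3.18000000000000
(2) = cos(b)
(3) = j^4*exp(j) + 19*j^3*exp(j) + 106*j^2*exp(j) + 178*j*exp(j) + 6*j + 56*exp(j) + 22
(4) = 1.38*z - 3.54
(5) = 6*((l - 7)^2 + (l - 7)*(l - 7*I) + (l - 7*I)^2)/((l - 7)^3*(l - 7*I)^3)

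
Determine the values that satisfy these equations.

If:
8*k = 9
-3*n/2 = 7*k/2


Then:
k = 9/8
n = -21/8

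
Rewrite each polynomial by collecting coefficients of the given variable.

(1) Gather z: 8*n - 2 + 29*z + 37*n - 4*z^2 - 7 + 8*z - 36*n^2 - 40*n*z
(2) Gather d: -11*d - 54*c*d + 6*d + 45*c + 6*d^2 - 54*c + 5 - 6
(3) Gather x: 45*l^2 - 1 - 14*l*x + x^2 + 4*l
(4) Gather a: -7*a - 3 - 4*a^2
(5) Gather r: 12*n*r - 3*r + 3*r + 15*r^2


(1) = -36*n^2 + 45*n - 4*z^2 + z*(37 - 40*n) - 9
(2) = -9*c + 6*d^2 + d*(-54*c - 5) - 1
(3) = 45*l^2 - 14*l*x + 4*l + x^2 - 1
(4) = -4*a^2 - 7*a - 3
(5) = 12*n*r + 15*r^2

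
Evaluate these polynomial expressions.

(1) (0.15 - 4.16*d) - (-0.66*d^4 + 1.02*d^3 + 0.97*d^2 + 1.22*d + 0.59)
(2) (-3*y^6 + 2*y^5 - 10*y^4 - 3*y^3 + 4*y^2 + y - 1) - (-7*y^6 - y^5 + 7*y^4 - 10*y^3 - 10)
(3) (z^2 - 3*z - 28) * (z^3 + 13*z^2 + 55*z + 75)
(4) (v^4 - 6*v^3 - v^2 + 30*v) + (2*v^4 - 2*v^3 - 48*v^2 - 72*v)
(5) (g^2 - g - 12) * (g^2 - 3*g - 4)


(1) = 0.66*d^4 - 1.02*d^3 - 0.97*d^2 - 5.38*d - 0.44
(2) = 4*y^6 + 3*y^5 - 17*y^4 + 7*y^3 + 4*y^2 + y + 9
(3) = z^5 + 10*z^4 - 12*z^3 - 454*z^2 - 1765*z - 2100
(4) = 3*v^4 - 8*v^3 - 49*v^2 - 42*v
(5) = g^4 - 4*g^3 - 13*g^2 + 40*g + 48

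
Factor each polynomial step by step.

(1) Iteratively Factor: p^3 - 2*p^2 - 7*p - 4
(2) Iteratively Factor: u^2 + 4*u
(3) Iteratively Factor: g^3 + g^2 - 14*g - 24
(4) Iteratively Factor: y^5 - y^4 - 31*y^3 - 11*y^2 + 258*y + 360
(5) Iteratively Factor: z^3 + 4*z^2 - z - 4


(1) = (p + 1)*(p^2 - 3*p - 4) = (p - 4)*(p + 1)*(p + 1)
(2) = (u)*(u + 4)
(3) = (g + 3)*(g^2 - 2*g - 8) = (g - 4)*(g + 3)*(g + 2)
(4) = (y + 2)*(y^4 - 3*y^3 - 25*y^2 + 39*y + 180) = (y + 2)*(y + 3)*(y^3 - 6*y^2 - 7*y + 60) = (y + 2)*(y + 3)^2*(y^2 - 9*y + 20) = (y - 5)*(y + 2)*(y + 3)^2*(y - 4)
(5) = (z - 1)*(z^2 + 5*z + 4) = (z - 1)*(z + 1)*(z + 4)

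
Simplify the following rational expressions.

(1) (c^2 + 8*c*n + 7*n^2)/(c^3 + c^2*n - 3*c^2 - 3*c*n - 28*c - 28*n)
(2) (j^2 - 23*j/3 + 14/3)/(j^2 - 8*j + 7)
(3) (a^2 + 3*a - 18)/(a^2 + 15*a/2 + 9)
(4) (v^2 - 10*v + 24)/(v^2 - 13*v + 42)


(1) = (c + 7*n)/(c^2 - 3*c - 28)
(2) = (3*j - 2)/(3*j - 3)
(3) = (2*a - 6)/(2*a + 3)
(4) = (v - 4)/(v - 7)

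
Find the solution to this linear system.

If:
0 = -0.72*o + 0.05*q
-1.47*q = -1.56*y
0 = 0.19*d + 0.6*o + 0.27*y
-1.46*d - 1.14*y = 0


Then:
d = 0.00
o = 0.00
q = 0.00
y = 0.00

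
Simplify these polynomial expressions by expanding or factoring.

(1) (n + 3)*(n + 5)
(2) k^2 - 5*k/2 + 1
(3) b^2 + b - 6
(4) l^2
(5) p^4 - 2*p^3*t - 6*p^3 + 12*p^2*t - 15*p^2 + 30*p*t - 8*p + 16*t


(1) = n^2 + 8*n + 15
(2) = (k - 2)*(k - 1/2)
(3) = (b - 2)*(b + 3)
(4) = l^2
(5) = (p - 8)*(p + 1)^2*(p - 2*t)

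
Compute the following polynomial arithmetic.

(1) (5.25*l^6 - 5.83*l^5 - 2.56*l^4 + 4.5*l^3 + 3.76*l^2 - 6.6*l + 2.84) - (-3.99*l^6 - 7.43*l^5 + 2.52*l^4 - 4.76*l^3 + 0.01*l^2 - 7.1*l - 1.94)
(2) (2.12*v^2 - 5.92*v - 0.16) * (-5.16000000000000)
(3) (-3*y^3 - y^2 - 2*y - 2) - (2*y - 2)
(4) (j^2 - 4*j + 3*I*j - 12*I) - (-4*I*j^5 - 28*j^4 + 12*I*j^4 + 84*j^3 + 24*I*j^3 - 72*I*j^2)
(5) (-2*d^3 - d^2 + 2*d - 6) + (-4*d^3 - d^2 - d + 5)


(1) = 9.24*l^6 + 1.6*l^5 - 5.08*l^4 + 9.26*l^3 + 3.75*l^2 + 0.5*l + 4.78
(2) = -10.9392*v^2 + 30.5472*v + 0.8256
(3) = -3*y^3 - y^2 - 4*y
(4) = 4*I*j^5 + 28*j^4 - 12*I*j^4 - 84*j^3 - 24*I*j^3 + j^2 + 72*I*j^2 - 4*j + 3*I*j - 12*I
(5) = -6*d^3 - 2*d^2 + d - 1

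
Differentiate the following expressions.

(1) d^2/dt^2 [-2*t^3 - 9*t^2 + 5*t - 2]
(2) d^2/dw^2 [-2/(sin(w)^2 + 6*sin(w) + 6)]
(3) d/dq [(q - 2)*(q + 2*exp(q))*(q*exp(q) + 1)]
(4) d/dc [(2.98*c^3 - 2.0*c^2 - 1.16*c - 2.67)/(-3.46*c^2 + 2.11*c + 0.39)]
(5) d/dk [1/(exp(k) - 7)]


(1) = -12*t - 18
(2) = 4*(2*sin(w)^4 + 9*sin(w)^3 + 3*sin(w)^2 - 36*sin(w) - 30)/(sin(w)^2 + 6*sin(w) + 6)^3
(3) = (q - 2)*(q + 1)*(q + 2*exp(q))*exp(q) + (q - 2)*(q*exp(q) + 1)*(2*exp(q) + 1) + (q + 2*exp(q))*(q*exp(q) + 1)
(4) = (-10.3108*c^4 + 12.5756*c^3 - 4.747*c^2 - 20.0364*c + 5.1813)/(11.9716*c^4 - 14.6012*c^3 + 1.7533*c^2 + 1.6458*c + 0.1521)
(5) = -exp(k)/(exp(k) - 7)^2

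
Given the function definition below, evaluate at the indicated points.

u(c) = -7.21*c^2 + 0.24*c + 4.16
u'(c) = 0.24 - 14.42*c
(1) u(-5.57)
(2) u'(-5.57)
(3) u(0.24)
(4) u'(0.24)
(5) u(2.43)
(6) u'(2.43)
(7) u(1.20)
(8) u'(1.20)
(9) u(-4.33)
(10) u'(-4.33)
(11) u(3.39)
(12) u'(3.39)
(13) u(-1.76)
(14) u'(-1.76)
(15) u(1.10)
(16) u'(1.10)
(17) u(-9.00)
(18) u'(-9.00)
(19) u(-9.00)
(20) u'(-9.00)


(1) = -220.87
(2) = 80.56
(3) = 3.80
(4) = -3.22
(5) = -37.83
(6) = -34.80
(7) = -5.93
(8) = -17.06
(9) = -132.06
(10) = 62.68
(11) = -77.88
(12) = -48.64
(13) = -18.60
(14) = 25.62
(15) = -4.30
(16) = -15.62
(17) = -582.01
(18) = 130.02
(19) = -582.01
(20) = 130.02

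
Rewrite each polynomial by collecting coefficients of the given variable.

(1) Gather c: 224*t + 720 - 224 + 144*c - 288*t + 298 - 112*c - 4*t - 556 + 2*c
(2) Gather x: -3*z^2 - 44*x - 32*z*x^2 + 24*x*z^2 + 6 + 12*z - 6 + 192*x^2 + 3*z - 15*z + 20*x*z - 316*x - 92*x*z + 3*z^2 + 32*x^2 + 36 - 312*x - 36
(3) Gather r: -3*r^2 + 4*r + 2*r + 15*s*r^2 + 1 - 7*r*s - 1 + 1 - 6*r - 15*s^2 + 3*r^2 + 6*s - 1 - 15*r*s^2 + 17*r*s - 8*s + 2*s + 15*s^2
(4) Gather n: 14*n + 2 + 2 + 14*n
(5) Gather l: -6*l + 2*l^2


(1) = 34*c - 68*t + 238
(2) = x^2*(224 - 32*z) + x*(24*z^2 - 72*z - 672)
(3) = 15*r^2*s + r*(-15*s^2 + 10*s)
(4) = 28*n + 4
(5) = 2*l^2 - 6*l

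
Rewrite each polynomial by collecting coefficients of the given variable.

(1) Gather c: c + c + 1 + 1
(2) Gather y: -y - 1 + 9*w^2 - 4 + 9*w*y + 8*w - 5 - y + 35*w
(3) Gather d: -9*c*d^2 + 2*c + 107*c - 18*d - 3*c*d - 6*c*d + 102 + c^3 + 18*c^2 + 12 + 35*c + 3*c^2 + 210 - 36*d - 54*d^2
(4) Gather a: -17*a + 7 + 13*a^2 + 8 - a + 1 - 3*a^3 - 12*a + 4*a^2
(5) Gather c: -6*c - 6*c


(1) = 2*c + 2
(2) = 9*w^2 + 43*w + y*(9*w - 2) - 10
(3) = c^3 + 21*c^2 + 144*c + d^2*(-9*c - 54) + d*(-9*c - 54) + 324
(4) = -3*a^3 + 17*a^2 - 30*a + 16
(5) = -12*c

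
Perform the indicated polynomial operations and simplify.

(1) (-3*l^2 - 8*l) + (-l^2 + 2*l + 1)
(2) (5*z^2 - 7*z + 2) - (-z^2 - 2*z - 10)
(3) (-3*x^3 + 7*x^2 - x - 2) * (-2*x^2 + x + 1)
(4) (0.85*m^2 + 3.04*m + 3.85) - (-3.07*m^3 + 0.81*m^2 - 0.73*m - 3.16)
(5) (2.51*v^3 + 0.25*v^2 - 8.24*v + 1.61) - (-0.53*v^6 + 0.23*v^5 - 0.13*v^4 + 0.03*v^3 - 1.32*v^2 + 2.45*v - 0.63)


(1) = -4*l^2 - 6*l + 1
(2) = 6*z^2 - 5*z + 12
(3) = 6*x^5 - 17*x^4 + 6*x^3 + 10*x^2 - 3*x - 2
(4) = 3.07*m^3 + 0.04*m^2 + 3.77*m + 7.01
(5) = 0.53*v^6 - 0.23*v^5 + 0.13*v^4 + 2.48*v^3 + 1.57*v^2 - 10.69*v + 2.24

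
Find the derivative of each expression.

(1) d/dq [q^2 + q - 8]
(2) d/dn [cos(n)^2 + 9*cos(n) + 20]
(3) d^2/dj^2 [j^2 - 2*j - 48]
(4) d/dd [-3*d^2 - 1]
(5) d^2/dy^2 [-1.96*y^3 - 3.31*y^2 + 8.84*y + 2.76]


(1) = 2*q + 1
(2) = -(2*cos(n) + 9)*sin(n)
(3) = 2
(4) = -6*d
(5) = -11.76*y - 6.62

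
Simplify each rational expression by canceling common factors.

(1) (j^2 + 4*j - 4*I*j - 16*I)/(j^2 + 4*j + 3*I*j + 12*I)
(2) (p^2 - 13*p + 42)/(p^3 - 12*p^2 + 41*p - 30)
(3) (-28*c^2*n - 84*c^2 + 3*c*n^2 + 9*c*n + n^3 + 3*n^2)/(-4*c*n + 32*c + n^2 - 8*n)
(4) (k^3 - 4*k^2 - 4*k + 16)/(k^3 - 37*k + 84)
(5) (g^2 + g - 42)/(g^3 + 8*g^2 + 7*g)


(1) = (j - 4*I)/(j + 3*I)
(2) = (p - 7)/(p^2 - 6*p + 5)
(3) = (7*c*n + 21*c + n^2 + 3*n)/(n - 8)
(4) = (k^2 - 4)/(k^2 + 4*k - 21)
(5) = (g - 6)/(g^2 + g)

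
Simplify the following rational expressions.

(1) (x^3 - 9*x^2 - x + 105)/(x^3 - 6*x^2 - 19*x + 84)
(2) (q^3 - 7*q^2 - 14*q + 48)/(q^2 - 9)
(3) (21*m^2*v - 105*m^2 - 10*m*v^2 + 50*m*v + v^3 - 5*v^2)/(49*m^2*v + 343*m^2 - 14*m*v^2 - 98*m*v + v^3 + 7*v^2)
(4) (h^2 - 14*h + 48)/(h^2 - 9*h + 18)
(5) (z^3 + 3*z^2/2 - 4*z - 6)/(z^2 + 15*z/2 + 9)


(1) = (x^2 - 2*x - 15)/(x^2 + x - 12)
(2) = (q^2 - 10*q + 16)/(q - 3)
(3) = (-3*m*v + 15*m + v^2 - 5*v)/(-7*m*v - 49*m + v^2 + 7*v)
(4) = (h - 8)/(h - 3)
(5) = (z^2 - 4)/(z + 6)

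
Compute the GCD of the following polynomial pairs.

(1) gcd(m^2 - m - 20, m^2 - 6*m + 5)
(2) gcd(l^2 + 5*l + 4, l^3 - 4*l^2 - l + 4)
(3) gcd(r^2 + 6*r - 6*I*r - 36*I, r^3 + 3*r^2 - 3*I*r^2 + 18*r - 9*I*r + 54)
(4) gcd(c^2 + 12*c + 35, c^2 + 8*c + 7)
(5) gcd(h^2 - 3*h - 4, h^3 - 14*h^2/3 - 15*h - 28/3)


(1) = m - 5
(2) = l + 1
(3) = r - 6*I
(4) = c + 7
(5) = gcd((h - 4)*(h + 1), (h - 7)*(h + 1)*(h + 4/3)) = h + 1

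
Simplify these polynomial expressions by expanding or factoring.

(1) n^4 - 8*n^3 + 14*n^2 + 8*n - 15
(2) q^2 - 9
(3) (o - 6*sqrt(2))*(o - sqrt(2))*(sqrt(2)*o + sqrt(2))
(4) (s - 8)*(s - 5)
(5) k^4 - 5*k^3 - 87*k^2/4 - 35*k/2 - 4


(1) = (n - 5)*(n - 3)*(n - 1)*(n + 1)
(2) = (q - 3)*(q + 3)
(3) = sqrt(2)*o^3 - 14*o^2 + sqrt(2)*o^2 - 14*o + 12*sqrt(2)*o + 12*sqrt(2)
(4) = s^2 - 13*s + 40
(5) = (k - 8)*(k + 1/2)^2*(k + 2)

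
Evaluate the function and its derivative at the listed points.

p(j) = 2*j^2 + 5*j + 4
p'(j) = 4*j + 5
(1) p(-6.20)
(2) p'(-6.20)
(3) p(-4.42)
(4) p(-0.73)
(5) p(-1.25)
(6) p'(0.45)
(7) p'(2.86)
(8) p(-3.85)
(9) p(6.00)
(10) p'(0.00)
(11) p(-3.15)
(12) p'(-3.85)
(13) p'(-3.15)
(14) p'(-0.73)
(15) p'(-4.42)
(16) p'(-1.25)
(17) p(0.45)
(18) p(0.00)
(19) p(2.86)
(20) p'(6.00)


(1) = 49.88
(2) = -19.80
(3) = 20.97
(4) = 1.42
(5) = 0.88
(6) = 6.80
(7) = 16.44
(8) = 14.40
(9) = 106.00
(10) = 5.00
(11) = 8.09
(12) = -10.40
(13) = -7.60
(14) = 2.08
(15) = -12.68
(16) = 0.00
(17) = 6.66
(18) = 4.00
(19) = 34.66
(20) = 29.00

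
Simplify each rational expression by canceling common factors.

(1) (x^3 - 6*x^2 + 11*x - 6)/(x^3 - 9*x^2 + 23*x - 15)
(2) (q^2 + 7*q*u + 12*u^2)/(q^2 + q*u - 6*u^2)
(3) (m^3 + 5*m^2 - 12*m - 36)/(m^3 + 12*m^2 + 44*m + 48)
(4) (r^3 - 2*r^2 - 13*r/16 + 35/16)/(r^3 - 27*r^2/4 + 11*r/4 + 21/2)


(1) = (x - 2)/(x - 5)
(2) = (q + 4*u)/(q - 2*u)
(3) = (m - 3)/(m + 4)
(4) = (4*r - 5)/(4*r - 24)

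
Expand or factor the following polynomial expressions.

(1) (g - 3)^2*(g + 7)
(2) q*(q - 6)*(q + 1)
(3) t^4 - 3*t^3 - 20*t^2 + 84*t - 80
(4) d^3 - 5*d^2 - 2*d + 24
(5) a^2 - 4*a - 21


(1) = g^3 + g^2 - 33*g + 63
(2) = q^3 - 5*q^2 - 6*q
(3) = (t - 4)*(t - 2)^2*(t + 5)
(4) = (d - 4)*(d - 3)*(d + 2)
(5) = (a - 7)*(a + 3)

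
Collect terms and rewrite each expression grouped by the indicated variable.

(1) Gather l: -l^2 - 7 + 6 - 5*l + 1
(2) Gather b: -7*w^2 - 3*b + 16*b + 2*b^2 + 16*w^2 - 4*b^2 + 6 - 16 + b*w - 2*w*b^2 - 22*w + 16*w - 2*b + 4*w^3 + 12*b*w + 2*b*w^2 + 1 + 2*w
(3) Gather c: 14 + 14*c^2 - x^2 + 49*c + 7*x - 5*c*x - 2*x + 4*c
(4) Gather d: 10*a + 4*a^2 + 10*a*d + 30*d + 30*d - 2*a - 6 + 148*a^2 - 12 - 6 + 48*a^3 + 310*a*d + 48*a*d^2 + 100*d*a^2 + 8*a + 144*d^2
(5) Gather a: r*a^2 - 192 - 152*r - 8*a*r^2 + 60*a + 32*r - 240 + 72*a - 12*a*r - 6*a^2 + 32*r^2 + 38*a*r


(1) = -l^2 - 5*l
(2) = b^2*(-2*w - 2) + b*(2*w^2 + 13*w + 11) + 4*w^3 + 9*w^2 - 4*w - 9
(3) = 14*c^2 + c*(53 - 5*x) - x^2 + 5*x + 14
(4) = 48*a^3 + 152*a^2 + 16*a + d^2*(48*a + 144) + d*(100*a^2 + 320*a + 60) - 24
(5) = a^2*(r - 6) + a*(-8*r^2 + 26*r + 132) + 32*r^2 - 120*r - 432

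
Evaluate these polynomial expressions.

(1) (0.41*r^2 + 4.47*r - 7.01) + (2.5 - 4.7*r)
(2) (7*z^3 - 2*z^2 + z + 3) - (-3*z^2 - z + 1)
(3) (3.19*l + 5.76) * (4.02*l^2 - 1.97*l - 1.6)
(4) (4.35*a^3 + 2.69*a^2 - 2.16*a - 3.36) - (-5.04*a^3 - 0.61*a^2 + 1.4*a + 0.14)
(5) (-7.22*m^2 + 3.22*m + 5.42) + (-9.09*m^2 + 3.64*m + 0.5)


(1) = 0.41*r^2 - 0.23*r - 4.51
(2) = 7*z^3 + z^2 + 2*z + 2
(3) = 12.8238*l^3 + 16.8709*l^2 - 16.4512*l - 9.216
(4) = 9.39*a^3 + 3.3*a^2 - 3.56*a - 3.5
(5) = -16.31*m^2 + 6.86*m + 5.92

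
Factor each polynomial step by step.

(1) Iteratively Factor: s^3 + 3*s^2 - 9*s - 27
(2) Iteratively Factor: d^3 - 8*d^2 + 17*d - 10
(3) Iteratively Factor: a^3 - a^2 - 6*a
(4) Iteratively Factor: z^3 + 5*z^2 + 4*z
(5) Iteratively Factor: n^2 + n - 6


(1) = (s - 3)*(s^2 + 6*s + 9) = (s - 3)*(s + 3)*(s + 3)
(2) = (d - 1)*(d^2 - 7*d + 10) = (d - 5)*(d - 1)*(d - 2)
(3) = (a)*(a^2 - a - 6) = a*(a - 3)*(a + 2)
(4) = (z + 4)*(z^2 + z) = (z + 1)*(z + 4)*(z)
(5) = (n - 2)*(n + 3)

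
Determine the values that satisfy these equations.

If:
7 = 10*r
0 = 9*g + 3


Then:
g = -1/3
r = 7/10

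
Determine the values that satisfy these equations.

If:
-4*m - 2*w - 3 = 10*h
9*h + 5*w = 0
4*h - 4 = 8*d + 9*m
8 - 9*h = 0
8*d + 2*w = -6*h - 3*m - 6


Then:
No Solution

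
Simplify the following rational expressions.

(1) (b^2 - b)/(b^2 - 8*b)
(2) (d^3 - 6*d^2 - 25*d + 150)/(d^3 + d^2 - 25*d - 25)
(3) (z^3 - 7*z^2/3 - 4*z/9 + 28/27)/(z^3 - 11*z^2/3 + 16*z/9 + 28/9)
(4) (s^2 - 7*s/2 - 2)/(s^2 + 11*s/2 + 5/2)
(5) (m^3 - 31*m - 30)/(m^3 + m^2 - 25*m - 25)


(1) = (b - 1)/(b - 8)
(2) = (d - 6)/(d + 1)
(3) = (3*z - 2)/(3*z - 6)
(4) = (s - 4)/(s + 5)
(5) = (m - 6)/(m - 5)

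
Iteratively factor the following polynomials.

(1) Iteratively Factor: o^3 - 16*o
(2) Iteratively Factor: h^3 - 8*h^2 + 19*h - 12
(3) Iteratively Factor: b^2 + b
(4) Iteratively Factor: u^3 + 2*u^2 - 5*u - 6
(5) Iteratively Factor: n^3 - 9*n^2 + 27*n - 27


(1) = (o + 4)*(o^2 - 4*o) = (o - 4)*(o + 4)*(o)
(2) = (h - 4)*(h^2 - 4*h + 3) = (h - 4)*(h - 1)*(h - 3)
(3) = (b + 1)*(b)
(4) = (u + 3)*(u^2 - u - 2) = (u + 1)*(u + 3)*(u - 2)
(5) = (n - 3)*(n^2 - 6*n + 9) = (n - 3)^2*(n - 3)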